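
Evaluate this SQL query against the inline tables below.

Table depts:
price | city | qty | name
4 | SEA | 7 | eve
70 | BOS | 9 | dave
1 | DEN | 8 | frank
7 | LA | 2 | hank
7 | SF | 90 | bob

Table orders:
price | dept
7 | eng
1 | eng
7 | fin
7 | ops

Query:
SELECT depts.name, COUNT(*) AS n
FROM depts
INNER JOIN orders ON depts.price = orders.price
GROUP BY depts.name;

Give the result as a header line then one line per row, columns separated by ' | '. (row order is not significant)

== RESULT ==
depts.name | n
frank | 1
hank | 3
bob | 3

Derivation:
After JOIN orders (7 rows):
depts.price | depts.city | depts.qty | depts.name | orders.price | orders.dept
1 | DEN | 8 | frank | 1 | eng
7 | LA | 2 | hank | 7 | eng
7 | LA | 2 | hank | 7 | fin
7 | LA | 2 | hank | 7 | ops
7 | SF | 90 | bob | 7 | eng
7 | SF | 90 | bob | 7 | fin
7 | SF | 90 | bob | 7 | ops
After GROUP BY (3 rows):
depts.name | n
frank | 1
hank | 3
bob | 3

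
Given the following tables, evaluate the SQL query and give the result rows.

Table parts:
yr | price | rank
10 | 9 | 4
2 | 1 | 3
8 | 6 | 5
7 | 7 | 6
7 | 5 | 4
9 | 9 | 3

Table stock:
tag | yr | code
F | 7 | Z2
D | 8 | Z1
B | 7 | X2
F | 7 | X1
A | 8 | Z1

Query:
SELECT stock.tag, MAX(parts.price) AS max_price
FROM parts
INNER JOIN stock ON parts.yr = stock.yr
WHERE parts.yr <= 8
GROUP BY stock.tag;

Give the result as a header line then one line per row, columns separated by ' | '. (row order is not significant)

== RESULT ==
stock.tag | max_price
D | 6
A | 6
F | 7
B | 7

Derivation:
After JOIN stock (8 rows):
parts.yr | parts.price | parts.rank | stock.tag | stock.yr | stock.code
8 | 6 | 5 | D | 8 | Z1
8 | 6 | 5 | A | 8 | Z1
7 | 7 | 6 | F | 7 | Z2
7 | 7 | 6 | B | 7 | X2
7 | 7 | 6 | F | 7 | X1
7 | 5 | 4 | F | 7 | Z2
7 | 5 | 4 | B | 7 | X2
7 | 5 | 4 | F | 7 | X1
After WHERE (8 rows):
parts.yr | parts.price | parts.rank | stock.tag | stock.yr | stock.code
8 | 6 | 5 | D | 8 | Z1
8 | 6 | 5 | A | 8 | Z1
7 | 7 | 6 | F | 7 | Z2
7 | 7 | 6 | B | 7 | X2
7 | 7 | 6 | F | 7 | X1
7 | 5 | 4 | F | 7 | Z2
7 | 5 | 4 | B | 7 | X2
7 | 5 | 4 | F | 7 | X1
After GROUP BY (4 rows):
stock.tag | max_price
D | 6
A | 6
F | 7
B | 7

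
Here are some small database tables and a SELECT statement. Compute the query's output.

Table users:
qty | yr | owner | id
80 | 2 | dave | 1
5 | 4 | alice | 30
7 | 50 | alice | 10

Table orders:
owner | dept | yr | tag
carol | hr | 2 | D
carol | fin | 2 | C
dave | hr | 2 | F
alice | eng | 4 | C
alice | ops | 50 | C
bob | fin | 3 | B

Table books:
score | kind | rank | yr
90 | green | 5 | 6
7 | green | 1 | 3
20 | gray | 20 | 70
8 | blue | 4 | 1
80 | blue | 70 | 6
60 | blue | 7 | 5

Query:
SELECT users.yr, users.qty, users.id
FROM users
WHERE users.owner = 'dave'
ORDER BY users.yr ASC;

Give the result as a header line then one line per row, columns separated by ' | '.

After WHERE (1 rows):
users.qty | users.yr | users.owner | users.id
80 | 2 | dave | 1
After SELECT (1 rows):
users.yr | users.qty | users.id
2 | 80 | 1
After ORDER BY (1 rows):
users.yr | users.qty | users.id
2 | 80 | 1

== RESULT ==
users.yr | users.qty | users.id
2 | 80 | 1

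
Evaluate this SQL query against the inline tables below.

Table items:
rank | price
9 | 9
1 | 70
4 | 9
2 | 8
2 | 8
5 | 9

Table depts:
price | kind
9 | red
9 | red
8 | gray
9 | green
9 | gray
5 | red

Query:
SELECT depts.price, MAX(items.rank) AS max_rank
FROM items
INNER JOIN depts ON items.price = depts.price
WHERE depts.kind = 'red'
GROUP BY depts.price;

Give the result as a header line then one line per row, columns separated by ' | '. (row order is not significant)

== RESULT ==
depts.price | max_rank
9 | 9

Derivation:
After JOIN depts (14 rows):
items.rank | items.price | depts.price | depts.kind
9 | 9 | 9 | red
9 | 9 | 9 | red
9 | 9 | 9 | green
9 | 9 | 9 | gray
4 | 9 | 9 | red
4 | 9 | 9 | red
4 | 9 | 9 | green
4 | 9 | 9 | gray
2 | 8 | 8 | gray
2 | 8 | 8 | gray
5 | 9 | 9 | red
5 | 9 | 9 | red
5 | 9 | 9 | green
5 | 9 | 9 | gray
After WHERE (6 rows):
items.rank | items.price | depts.price | depts.kind
9 | 9 | 9 | red
9 | 9 | 9 | red
4 | 9 | 9 | red
4 | 9 | 9 | red
5 | 9 | 9 | red
5 | 9 | 9 | red
After GROUP BY (1 rows):
depts.price | max_rank
9 | 9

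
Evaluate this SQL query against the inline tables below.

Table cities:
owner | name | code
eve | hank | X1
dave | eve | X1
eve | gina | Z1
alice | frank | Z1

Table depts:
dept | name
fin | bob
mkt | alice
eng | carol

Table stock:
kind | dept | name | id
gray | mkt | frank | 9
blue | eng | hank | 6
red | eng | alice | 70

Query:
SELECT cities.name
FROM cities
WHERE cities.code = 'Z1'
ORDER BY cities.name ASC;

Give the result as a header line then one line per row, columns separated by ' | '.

After WHERE (2 rows):
cities.owner | cities.name | cities.code
eve | gina | Z1
alice | frank | Z1
After SELECT (2 rows):
cities.name
gina
frank
After ORDER BY (2 rows):
cities.name
frank
gina

== RESULT ==
cities.name
frank
gina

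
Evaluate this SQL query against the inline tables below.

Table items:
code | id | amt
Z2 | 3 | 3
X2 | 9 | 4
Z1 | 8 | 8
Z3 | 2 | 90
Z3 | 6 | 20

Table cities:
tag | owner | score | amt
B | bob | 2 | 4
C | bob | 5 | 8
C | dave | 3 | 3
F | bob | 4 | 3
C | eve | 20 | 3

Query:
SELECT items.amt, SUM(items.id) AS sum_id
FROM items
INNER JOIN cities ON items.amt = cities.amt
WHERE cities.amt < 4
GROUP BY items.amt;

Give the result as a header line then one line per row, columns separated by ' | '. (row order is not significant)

== RESULT ==
items.amt | sum_id
3 | 9

Derivation:
After JOIN cities (5 rows):
items.code | items.id | items.amt | cities.tag | cities.owner | cities.score | cities.amt
Z2 | 3 | 3 | C | dave | 3 | 3
Z2 | 3 | 3 | F | bob | 4 | 3
Z2 | 3 | 3 | C | eve | 20 | 3
X2 | 9 | 4 | B | bob | 2 | 4
Z1 | 8 | 8 | C | bob | 5 | 8
After WHERE (3 rows):
items.code | items.id | items.amt | cities.tag | cities.owner | cities.score | cities.amt
Z2 | 3 | 3 | C | dave | 3 | 3
Z2 | 3 | 3 | F | bob | 4 | 3
Z2 | 3 | 3 | C | eve | 20 | 3
After GROUP BY (1 rows):
items.amt | sum_id
3 | 9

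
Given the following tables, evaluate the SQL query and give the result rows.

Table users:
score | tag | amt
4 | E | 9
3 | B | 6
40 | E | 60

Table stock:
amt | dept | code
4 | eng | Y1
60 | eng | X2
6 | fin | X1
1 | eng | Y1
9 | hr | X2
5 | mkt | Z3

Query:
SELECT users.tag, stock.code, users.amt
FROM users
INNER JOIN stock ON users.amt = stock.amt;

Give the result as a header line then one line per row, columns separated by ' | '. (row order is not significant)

After JOIN stock (3 rows):
users.score | users.tag | users.amt | stock.amt | stock.dept | stock.code
4 | E | 9 | 9 | hr | X2
3 | B | 6 | 6 | fin | X1
40 | E | 60 | 60 | eng | X2
After SELECT (3 rows):
users.tag | stock.code | users.amt
E | X2 | 9
B | X1 | 6
E | X2 | 60

== RESULT ==
users.tag | stock.code | users.amt
E | X2 | 9
B | X1 | 6
E | X2 | 60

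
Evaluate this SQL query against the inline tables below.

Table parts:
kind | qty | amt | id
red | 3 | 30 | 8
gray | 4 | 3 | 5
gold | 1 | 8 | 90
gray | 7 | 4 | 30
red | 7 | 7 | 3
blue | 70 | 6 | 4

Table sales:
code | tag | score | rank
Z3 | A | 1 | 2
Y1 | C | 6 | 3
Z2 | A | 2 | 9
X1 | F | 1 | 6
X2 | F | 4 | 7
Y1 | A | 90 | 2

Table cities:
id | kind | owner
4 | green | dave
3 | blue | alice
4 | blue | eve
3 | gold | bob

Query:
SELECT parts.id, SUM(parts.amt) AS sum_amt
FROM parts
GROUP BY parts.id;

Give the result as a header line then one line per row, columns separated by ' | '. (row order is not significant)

== RESULT ==
parts.id | sum_amt
8 | 30
5 | 3
90 | 8
30 | 4
3 | 7
4 | 6

Derivation:
After GROUP BY (6 rows):
parts.id | sum_amt
8 | 30
5 | 3
90 | 8
30 | 4
3 | 7
4 | 6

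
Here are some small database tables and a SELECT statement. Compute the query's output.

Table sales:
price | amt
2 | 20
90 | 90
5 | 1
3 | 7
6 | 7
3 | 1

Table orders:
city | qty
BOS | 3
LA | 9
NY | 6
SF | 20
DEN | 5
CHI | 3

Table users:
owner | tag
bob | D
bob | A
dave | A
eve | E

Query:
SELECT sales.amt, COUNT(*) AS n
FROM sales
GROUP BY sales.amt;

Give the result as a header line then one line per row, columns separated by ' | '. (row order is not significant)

== RESULT ==
sales.amt | n
20 | 1
90 | 1
1 | 2
7 | 2

Derivation:
After GROUP BY (4 rows):
sales.amt | n
20 | 1
90 | 1
1 | 2
7 | 2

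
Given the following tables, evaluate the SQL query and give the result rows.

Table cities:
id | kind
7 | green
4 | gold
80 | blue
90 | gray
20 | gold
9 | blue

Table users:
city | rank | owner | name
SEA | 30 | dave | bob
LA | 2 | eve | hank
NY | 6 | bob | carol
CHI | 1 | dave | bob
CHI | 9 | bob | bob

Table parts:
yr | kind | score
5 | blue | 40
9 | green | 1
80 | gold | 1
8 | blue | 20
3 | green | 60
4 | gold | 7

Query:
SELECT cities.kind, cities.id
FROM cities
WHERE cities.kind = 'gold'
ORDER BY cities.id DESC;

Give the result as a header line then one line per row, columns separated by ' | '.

After WHERE (2 rows):
cities.id | cities.kind
4 | gold
20 | gold
After SELECT (2 rows):
cities.kind | cities.id
gold | 4
gold | 20
After ORDER BY (2 rows):
cities.kind | cities.id
gold | 20
gold | 4

== RESULT ==
cities.kind | cities.id
gold | 20
gold | 4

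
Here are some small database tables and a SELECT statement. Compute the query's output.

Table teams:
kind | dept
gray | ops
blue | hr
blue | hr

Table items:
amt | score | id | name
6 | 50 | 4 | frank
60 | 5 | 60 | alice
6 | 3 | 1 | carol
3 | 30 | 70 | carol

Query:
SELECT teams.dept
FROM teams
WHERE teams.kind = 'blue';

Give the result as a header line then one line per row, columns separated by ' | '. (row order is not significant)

After WHERE (2 rows):
teams.kind | teams.dept
blue | hr
blue | hr
After SELECT (2 rows):
teams.dept
hr
hr

== RESULT ==
teams.dept
hr
hr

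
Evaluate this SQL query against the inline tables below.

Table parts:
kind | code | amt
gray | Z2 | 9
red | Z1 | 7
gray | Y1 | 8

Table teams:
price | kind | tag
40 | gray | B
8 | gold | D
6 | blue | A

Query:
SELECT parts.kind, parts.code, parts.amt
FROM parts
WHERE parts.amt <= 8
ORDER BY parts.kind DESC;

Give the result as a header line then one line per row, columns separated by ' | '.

== RESULT ==
parts.kind | parts.code | parts.amt
red | Z1 | 7
gray | Y1 | 8

Derivation:
After WHERE (2 rows):
parts.kind | parts.code | parts.amt
red | Z1 | 7
gray | Y1 | 8
After SELECT (2 rows):
parts.kind | parts.code | parts.amt
red | Z1 | 7
gray | Y1 | 8
After ORDER BY (2 rows):
parts.kind | parts.code | parts.amt
red | Z1 | 7
gray | Y1 | 8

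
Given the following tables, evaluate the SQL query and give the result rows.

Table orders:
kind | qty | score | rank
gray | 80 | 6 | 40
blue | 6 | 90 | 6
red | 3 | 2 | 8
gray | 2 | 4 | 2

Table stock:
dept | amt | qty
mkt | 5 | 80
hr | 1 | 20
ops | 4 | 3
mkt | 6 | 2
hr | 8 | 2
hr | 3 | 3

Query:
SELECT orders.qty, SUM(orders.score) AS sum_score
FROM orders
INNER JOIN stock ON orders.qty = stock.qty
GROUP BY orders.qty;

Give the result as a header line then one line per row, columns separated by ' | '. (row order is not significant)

== RESULT ==
orders.qty | sum_score
80 | 6
3 | 4
2 | 8

Derivation:
After JOIN stock (5 rows):
orders.kind | orders.qty | orders.score | orders.rank | stock.dept | stock.amt | stock.qty
gray | 80 | 6 | 40 | mkt | 5 | 80
red | 3 | 2 | 8 | ops | 4 | 3
red | 3 | 2 | 8 | hr | 3 | 3
gray | 2 | 4 | 2 | mkt | 6 | 2
gray | 2 | 4 | 2 | hr | 8 | 2
After GROUP BY (3 rows):
orders.qty | sum_score
80 | 6
3 | 4
2 | 8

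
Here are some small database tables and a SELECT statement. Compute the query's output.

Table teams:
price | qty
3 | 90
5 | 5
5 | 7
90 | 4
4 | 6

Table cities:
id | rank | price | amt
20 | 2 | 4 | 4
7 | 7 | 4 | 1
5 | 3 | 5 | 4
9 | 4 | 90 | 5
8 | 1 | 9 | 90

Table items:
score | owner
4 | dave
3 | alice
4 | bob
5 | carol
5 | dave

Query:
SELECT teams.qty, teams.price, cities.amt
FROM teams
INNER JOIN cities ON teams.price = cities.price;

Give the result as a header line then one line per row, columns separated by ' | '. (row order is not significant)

== RESULT ==
teams.qty | teams.price | cities.amt
5 | 5 | 4
7 | 5 | 4
4 | 90 | 5
6 | 4 | 4
6 | 4 | 1

Derivation:
After JOIN cities (5 rows):
teams.price | teams.qty | cities.id | cities.rank | cities.price | cities.amt
5 | 5 | 5 | 3 | 5 | 4
5 | 7 | 5 | 3 | 5 | 4
90 | 4 | 9 | 4 | 90 | 5
4 | 6 | 20 | 2 | 4 | 4
4 | 6 | 7 | 7 | 4 | 1
After SELECT (5 rows):
teams.qty | teams.price | cities.amt
5 | 5 | 4
7 | 5 | 4
4 | 90 | 5
6 | 4 | 4
6 | 4 | 1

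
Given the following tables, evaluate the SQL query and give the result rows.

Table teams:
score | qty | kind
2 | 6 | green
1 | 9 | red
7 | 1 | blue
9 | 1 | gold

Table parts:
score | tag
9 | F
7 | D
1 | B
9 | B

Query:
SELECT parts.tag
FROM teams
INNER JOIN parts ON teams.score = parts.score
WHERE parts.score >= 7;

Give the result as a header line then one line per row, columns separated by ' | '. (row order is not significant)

== RESULT ==
parts.tag
D
F
B

Derivation:
After JOIN parts (4 rows):
teams.score | teams.qty | teams.kind | parts.score | parts.tag
1 | 9 | red | 1 | B
7 | 1 | blue | 7 | D
9 | 1 | gold | 9 | F
9 | 1 | gold | 9 | B
After WHERE (3 rows):
teams.score | teams.qty | teams.kind | parts.score | parts.tag
7 | 1 | blue | 7 | D
9 | 1 | gold | 9 | F
9 | 1 | gold | 9 | B
After SELECT (3 rows):
parts.tag
D
F
B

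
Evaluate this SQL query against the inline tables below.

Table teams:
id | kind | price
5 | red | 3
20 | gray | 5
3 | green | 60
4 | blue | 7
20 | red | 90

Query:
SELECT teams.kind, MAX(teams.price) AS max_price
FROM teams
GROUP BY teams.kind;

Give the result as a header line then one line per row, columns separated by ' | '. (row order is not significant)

== RESULT ==
teams.kind | max_price
red | 90
gray | 5
green | 60
blue | 7

Derivation:
After GROUP BY (4 rows):
teams.kind | max_price
red | 90
gray | 5
green | 60
blue | 7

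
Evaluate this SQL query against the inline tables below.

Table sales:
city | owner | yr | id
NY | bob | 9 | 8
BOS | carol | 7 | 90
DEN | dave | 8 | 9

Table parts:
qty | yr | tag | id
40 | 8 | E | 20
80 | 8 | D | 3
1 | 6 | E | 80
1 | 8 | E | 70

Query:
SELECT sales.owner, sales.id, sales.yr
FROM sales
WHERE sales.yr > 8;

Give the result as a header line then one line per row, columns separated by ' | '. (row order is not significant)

== RESULT ==
sales.owner | sales.id | sales.yr
bob | 8 | 9

Derivation:
After WHERE (1 rows):
sales.city | sales.owner | sales.yr | sales.id
NY | bob | 9 | 8
After SELECT (1 rows):
sales.owner | sales.id | sales.yr
bob | 8 | 9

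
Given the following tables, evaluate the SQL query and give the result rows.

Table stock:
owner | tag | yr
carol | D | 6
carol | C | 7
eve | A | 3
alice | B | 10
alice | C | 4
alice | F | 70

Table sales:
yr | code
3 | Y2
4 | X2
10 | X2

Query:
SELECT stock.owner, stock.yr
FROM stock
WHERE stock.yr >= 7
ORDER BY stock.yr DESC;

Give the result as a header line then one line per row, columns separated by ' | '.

== RESULT ==
stock.owner | stock.yr
alice | 70
alice | 10
carol | 7

Derivation:
After WHERE (3 rows):
stock.owner | stock.tag | stock.yr
carol | C | 7
alice | B | 10
alice | F | 70
After SELECT (3 rows):
stock.owner | stock.yr
carol | 7
alice | 10
alice | 70
After ORDER BY (3 rows):
stock.owner | stock.yr
alice | 70
alice | 10
carol | 7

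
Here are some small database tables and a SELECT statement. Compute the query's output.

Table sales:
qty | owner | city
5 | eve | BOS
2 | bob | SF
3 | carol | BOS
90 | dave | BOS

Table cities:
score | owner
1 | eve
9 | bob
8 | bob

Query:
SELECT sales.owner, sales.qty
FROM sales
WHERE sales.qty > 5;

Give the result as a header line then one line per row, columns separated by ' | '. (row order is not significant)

After WHERE (1 rows):
sales.qty | sales.owner | sales.city
90 | dave | BOS
After SELECT (1 rows):
sales.owner | sales.qty
dave | 90

== RESULT ==
sales.owner | sales.qty
dave | 90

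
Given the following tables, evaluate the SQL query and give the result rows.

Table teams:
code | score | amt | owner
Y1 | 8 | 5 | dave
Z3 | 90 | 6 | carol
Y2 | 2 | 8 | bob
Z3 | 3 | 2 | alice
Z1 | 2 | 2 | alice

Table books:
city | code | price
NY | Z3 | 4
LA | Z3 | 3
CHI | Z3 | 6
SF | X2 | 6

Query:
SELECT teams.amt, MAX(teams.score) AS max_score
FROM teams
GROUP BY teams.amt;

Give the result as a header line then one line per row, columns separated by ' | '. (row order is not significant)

After GROUP BY (4 rows):
teams.amt | max_score
5 | 8
6 | 90
8 | 2
2 | 3

== RESULT ==
teams.amt | max_score
5 | 8
6 | 90
8 | 2
2 | 3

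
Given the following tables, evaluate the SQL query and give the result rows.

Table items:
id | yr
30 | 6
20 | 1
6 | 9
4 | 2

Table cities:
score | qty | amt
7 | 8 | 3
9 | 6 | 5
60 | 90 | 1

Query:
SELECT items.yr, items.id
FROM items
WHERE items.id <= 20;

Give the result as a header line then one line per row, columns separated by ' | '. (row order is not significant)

== RESULT ==
items.yr | items.id
1 | 20
9 | 6
2 | 4

Derivation:
After WHERE (3 rows):
items.id | items.yr
20 | 1
6 | 9
4 | 2
After SELECT (3 rows):
items.yr | items.id
1 | 20
9 | 6
2 | 4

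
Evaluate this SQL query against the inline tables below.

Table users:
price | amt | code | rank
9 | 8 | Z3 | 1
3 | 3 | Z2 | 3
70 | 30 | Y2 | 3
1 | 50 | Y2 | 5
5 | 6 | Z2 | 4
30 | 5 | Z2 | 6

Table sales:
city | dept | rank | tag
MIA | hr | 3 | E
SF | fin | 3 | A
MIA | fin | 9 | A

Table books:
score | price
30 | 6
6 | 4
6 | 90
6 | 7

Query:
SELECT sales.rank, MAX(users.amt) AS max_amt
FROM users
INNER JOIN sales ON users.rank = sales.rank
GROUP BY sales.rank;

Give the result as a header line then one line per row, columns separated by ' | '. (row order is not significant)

== RESULT ==
sales.rank | max_amt
3 | 30

Derivation:
After JOIN sales (4 rows):
users.price | users.amt | users.code | users.rank | sales.city | sales.dept | sales.rank | sales.tag
3 | 3 | Z2 | 3 | MIA | hr | 3 | E
3 | 3 | Z2 | 3 | SF | fin | 3 | A
70 | 30 | Y2 | 3 | MIA | hr | 3 | E
70 | 30 | Y2 | 3 | SF | fin | 3 | A
After GROUP BY (1 rows):
sales.rank | max_amt
3 | 30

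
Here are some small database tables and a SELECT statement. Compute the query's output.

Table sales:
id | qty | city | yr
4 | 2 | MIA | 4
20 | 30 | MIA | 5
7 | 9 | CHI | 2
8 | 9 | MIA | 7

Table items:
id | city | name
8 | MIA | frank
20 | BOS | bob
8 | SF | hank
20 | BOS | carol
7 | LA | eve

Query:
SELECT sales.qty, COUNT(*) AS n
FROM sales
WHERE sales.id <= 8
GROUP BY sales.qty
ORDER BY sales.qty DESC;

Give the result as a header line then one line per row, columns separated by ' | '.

== RESULT ==
sales.qty | n
9 | 2
2 | 1

Derivation:
After WHERE (3 rows):
sales.id | sales.qty | sales.city | sales.yr
4 | 2 | MIA | 4
7 | 9 | CHI | 2
8 | 9 | MIA | 7
After GROUP BY (2 rows):
sales.qty | n
2 | 1
9 | 2
After ORDER BY (2 rows):
sales.qty | n
9 | 2
2 | 1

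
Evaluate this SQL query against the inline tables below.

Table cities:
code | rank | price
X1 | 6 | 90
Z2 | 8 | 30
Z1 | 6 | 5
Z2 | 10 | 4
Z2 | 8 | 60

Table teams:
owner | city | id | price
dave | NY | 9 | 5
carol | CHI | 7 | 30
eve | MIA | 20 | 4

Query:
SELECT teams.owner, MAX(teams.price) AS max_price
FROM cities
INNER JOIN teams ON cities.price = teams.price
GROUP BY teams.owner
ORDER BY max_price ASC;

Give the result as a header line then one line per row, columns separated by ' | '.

After JOIN teams (3 rows):
cities.code | cities.rank | cities.price | teams.owner | teams.city | teams.id | teams.price
Z2 | 8 | 30 | carol | CHI | 7 | 30
Z1 | 6 | 5 | dave | NY | 9 | 5
Z2 | 10 | 4 | eve | MIA | 20 | 4
After GROUP BY (3 rows):
teams.owner | max_price
carol | 30
dave | 5
eve | 4
After ORDER BY (3 rows):
teams.owner | max_price
eve | 4
dave | 5
carol | 30

== RESULT ==
teams.owner | max_price
eve | 4
dave | 5
carol | 30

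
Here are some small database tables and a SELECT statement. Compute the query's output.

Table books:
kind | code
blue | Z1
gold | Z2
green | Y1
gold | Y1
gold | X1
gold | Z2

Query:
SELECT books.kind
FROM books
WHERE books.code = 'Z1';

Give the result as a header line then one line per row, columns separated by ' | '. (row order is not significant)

== RESULT ==
books.kind
blue

Derivation:
After WHERE (1 rows):
books.kind | books.code
blue | Z1
After SELECT (1 rows):
books.kind
blue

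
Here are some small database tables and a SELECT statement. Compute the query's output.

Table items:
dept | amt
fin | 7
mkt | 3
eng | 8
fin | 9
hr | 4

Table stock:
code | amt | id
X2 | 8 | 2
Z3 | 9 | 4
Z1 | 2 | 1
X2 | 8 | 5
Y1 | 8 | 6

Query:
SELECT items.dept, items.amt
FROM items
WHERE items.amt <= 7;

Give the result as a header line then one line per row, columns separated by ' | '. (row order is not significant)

After WHERE (3 rows):
items.dept | items.amt
fin | 7
mkt | 3
hr | 4
After SELECT (3 rows):
items.dept | items.amt
fin | 7
mkt | 3
hr | 4

== RESULT ==
items.dept | items.amt
fin | 7
mkt | 3
hr | 4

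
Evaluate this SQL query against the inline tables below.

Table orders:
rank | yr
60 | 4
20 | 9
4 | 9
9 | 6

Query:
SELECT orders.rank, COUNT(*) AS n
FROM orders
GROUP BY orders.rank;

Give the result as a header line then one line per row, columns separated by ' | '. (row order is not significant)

After GROUP BY (4 rows):
orders.rank | n
60 | 1
20 | 1
4 | 1
9 | 1

== RESULT ==
orders.rank | n
60 | 1
20 | 1
4 | 1
9 | 1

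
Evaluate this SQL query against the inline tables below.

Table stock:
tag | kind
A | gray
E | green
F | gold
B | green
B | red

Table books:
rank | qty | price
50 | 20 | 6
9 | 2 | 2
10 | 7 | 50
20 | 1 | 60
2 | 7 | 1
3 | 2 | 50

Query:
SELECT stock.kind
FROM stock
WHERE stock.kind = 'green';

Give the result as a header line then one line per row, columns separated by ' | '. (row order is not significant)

After WHERE (2 rows):
stock.tag | stock.kind
E | green
B | green
After SELECT (2 rows):
stock.kind
green
green

== RESULT ==
stock.kind
green
green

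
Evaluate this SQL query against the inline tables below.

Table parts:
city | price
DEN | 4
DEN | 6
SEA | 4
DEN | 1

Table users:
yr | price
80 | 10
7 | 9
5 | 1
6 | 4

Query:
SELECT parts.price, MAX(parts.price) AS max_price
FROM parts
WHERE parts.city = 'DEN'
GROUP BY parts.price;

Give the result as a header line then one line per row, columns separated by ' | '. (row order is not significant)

After WHERE (3 rows):
parts.city | parts.price
DEN | 4
DEN | 6
DEN | 1
After GROUP BY (3 rows):
parts.price | max_price
4 | 4
6 | 6
1 | 1

== RESULT ==
parts.price | max_price
4 | 4
6 | 6
1 | 1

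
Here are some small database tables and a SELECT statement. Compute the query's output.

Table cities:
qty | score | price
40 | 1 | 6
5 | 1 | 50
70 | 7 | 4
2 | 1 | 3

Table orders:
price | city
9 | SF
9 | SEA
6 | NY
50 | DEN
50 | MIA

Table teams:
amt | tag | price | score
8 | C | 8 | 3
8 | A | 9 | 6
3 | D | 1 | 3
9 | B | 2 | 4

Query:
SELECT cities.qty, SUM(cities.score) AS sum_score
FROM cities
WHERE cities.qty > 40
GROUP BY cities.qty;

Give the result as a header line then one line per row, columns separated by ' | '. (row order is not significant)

== RESULT ==
cities.qty | sum_score
70 | 7

Derivation:
After WHERE (1 rows):
cities.qty | cities.score | cities.price
70 | 7 | 4
After GROUP BY (1 rows):
cities.qty | sum_score
70 | 7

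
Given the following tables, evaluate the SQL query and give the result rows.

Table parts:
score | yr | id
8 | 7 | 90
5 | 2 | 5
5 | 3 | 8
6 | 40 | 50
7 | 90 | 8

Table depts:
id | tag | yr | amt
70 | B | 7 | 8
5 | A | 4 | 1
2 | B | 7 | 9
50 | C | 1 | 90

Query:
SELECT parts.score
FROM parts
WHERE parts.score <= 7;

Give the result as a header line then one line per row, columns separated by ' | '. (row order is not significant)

After WHERE (4 rows):
parts.score | parts.yr | parts.id
5 | 2 | 5
5 | 3 | 8
6 | 40 | 50
7 | 90 | 8
After SELECT (4 rows):
parts.score
5
5
6
7

== RESULT ==
parts.score
5
5
6
7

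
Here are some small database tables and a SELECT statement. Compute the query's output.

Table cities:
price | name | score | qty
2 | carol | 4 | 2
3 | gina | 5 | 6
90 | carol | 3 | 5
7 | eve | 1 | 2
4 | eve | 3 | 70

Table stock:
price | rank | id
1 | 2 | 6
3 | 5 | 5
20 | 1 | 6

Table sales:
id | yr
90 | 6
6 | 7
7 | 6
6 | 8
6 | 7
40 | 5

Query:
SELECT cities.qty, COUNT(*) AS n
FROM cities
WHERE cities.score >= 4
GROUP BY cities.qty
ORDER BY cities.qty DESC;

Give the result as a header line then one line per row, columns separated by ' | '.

== RESULT ==
cities.qty | n
6 | 1
2 | 1

Derivation:
After WHERE (2 rows):
cities.price | cities.name | cities.score | cities.qty
2 | carol | 4 | 2
3 | gina | 5 | 6
After GROUP BY (2 rows):
cities.qty | n
2 | 1
6 | 1
After ORDER BY (2 rows):
cities.qty | n
6 | 1
2 | 1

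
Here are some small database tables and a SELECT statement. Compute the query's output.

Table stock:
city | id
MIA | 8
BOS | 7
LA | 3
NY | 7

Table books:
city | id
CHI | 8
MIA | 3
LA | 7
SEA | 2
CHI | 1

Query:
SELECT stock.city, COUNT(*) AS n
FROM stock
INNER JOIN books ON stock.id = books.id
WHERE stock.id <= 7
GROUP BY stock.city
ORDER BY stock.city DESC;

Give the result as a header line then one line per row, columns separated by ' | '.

== RESULT ==
stock.city | n
NY | 1
LA | 1
BOS | 1

Derivation:
After JOIN books (4 rows):
stock.city | stock.id | books.city | books.id
MIA | 8 | CHI | 8
BOS | 7 | LA | 7
LA | 3 | MIA | 3
NY | 7 | LA | 7
After WHERE (3 rows):
stock.city | stock.id | books.city | books.id
BOS | 7 | LA | 7
LA | 3 | MIA | 3
NY | 7 | LA | 7
After GROUP BY (3 rows):
stock.city | n
BOS | 1
LA | 1
NY | 1
After ORDER BY (3 rows):
stock.city | n
NY | 1
LA | 1
BOS | 1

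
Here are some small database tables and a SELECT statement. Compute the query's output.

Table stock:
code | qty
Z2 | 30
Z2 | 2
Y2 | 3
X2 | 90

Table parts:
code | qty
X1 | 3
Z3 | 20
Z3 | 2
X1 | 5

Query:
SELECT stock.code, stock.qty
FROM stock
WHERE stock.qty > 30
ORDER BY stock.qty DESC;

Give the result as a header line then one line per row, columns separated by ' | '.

After WHERE (1 rows):
stock.code | stock.qty
X2 | 90
After SELECT (1 rows):
stock.code | stock.qty
X2 | 90
After ORDER BY (1 rows):
stock.code | stock.qty
X2 | 90

== RESULT ==
stock.code | stock.qty
X2 | 90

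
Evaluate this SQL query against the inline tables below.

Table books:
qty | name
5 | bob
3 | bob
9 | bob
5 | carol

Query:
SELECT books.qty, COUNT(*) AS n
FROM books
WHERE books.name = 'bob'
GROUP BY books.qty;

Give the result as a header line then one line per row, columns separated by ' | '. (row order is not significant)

After WHERE (3 rows):
books.qty | books.name
5 | bob
3 | bob
9 | bob
After GROUP BY (3 rows):
books.qty | n
5 | 1
3 | 1
9 | 1

== RESULT ==
books.qty | n
5 | 1
3 | 1
9 | 1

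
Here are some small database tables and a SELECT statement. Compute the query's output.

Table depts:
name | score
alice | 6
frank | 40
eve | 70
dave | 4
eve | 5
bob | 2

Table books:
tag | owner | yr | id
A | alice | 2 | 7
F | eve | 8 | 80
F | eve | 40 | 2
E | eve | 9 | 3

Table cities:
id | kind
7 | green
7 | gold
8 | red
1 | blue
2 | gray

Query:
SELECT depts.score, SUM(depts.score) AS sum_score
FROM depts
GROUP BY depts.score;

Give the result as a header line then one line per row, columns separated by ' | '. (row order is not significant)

After GROUP BY (6 rows):
depts.score | sum_score
6 | 6
40 | 40
70 | 70
4 | 4
5 | 5
2 | 2

== RESULT ==
depts.score | sum_score
6 | 6
40 | 40
70 | 70
4 | 4
5 | 5
2 | 2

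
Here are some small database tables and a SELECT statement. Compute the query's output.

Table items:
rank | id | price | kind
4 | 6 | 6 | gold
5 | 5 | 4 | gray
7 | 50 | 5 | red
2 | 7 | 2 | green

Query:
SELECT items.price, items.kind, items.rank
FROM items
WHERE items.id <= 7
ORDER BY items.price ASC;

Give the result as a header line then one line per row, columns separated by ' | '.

After WHERE (3 rows):
items.rank | items.id | items.price | items.kind
4 | 6 | 6 | gold
5 | 5 | 4 | gray
2 | 7 | 2 | green
After SELECT (3 rows):
items.price | items.kind | items.rank
6 | gold | 4
4 | gray | 5
2 | green | 2
After ORDER BY (3 rows):
items.price | items.kind | items.rank
2 | green | 2
4 | gray | 5
6 | gold | 4

== RESULT ==
items.price | items.kind | items.rank
2 | green | 2
4 | gray | 5
6 | gold | 4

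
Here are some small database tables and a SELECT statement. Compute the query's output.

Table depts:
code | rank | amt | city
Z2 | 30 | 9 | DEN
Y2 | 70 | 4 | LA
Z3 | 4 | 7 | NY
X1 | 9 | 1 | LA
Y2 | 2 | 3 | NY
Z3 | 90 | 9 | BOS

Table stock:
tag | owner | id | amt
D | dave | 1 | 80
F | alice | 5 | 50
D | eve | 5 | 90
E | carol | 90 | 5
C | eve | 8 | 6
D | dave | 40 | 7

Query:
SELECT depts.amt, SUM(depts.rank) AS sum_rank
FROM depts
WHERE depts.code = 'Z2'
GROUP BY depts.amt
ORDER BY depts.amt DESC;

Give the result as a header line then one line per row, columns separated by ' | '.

== RESULT ==
depts.amt | sum_rank
9 | 30

Derivation:
After WHERE (1 rows):
depts.code | depts.rank | depts.amt | depts.city
Z2 | 30 | 9 | DEN
After GROUP BY (1 rows):
depts.amt | sum_rank
9 | 30
After ORDER BY (1 rows):
depts.amt | sum_rank
9 | 30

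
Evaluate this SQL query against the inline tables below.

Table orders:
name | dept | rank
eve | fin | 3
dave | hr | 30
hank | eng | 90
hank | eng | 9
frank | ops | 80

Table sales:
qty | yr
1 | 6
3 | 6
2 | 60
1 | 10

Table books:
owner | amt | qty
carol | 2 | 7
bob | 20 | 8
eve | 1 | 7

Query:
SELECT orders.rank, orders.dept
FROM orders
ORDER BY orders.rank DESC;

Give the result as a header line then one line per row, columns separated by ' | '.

== RESULT ==
orders.rank | orders.dept
90 | eng
80 | ops
30 | hr
9 | eng
3 | fin

Derivation:
After SELECT (5 rows):
orders.rank | orders.dept
3 | fin
30 | hr
90 | eng
9 | eng
80 | ops
After ORDER BY (5 rows):
orders.rank | orders.dept
90 | eng
80 | ops
30 | hr
9 | eng
3 | fin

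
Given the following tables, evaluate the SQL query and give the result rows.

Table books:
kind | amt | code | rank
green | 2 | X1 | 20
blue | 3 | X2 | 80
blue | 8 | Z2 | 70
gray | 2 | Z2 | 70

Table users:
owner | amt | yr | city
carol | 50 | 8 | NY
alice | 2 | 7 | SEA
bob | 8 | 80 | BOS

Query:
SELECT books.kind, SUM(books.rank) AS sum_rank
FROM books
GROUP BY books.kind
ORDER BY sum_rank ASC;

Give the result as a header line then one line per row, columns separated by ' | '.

== RESULT ==
books.kind | sum_rank
green | 20
gray | 70
blue | 150

Derivation:
After GROUP BY (3 rows):
books.kind | sum_rank
green | 20
blue | 150
gray | 70
After ORDER BY (3 rows):
books.kind | sum_rank
green | 20
gray | 70
blue | 150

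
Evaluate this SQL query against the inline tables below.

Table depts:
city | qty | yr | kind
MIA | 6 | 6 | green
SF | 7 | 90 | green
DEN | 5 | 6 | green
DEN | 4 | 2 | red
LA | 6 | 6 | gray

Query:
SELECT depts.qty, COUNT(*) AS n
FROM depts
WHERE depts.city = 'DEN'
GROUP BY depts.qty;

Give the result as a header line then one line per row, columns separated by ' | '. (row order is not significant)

== RESULT ==
depts.qty | n
5 | 1
4 | 1

Derivation:
After WHERE (2 rows):
depts.city | depts.qty | depts.yr | depts.kind
DEN | 5 | 6 | green
DEN | 4 | 2 | red
After GROUP BY (2 rows):
depts.qty | n
5 | 1
4 | 1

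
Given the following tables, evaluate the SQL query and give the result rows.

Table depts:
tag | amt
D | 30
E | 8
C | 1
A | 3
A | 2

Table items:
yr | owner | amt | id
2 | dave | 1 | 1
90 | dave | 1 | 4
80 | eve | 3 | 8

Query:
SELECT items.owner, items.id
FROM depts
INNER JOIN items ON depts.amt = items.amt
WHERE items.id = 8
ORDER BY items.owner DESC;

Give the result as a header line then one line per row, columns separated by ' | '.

== RESULT ==
items.owner | items.id
eve | 8

Derivation:
After JOIN items (3 rows):
depts.tag | depts.amt | items.yr | items.owner | items.amt | items.id
C | 1 | 2 | dave | 1 | 1
C | 1 | 90 | dave | 1 | 4
A | 3 | 80 | eve | 3 | 8
After WHERE (1 rows):
depts.tag | depts.amt | items.yr | items.owner | items.amt | items.id
A | 3 | 80 | eve | 3 | 8
After SELECT (1 rows):
items.owner | items.id
eve | 8
After ORDER BY (1 rows):
items.owner | items.id
eve | 8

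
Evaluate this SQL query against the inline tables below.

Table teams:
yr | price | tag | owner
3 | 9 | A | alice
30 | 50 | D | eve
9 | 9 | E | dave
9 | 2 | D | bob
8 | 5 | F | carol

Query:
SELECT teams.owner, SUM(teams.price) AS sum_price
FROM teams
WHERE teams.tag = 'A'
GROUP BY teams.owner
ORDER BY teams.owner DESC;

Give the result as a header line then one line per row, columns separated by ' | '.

After WHERE (1 rows):
teams.yr | teams.price | teams.tag | teams.owner
3 | 9 | A | alice
After GROUP BY (1 rows):
teams.owner | sum_price
alice | 9
After ORDER BY (1 rows):
teams.owner | sum_price
alice | 9

== RESULT ==
teams.owner | sum_price
alice | 9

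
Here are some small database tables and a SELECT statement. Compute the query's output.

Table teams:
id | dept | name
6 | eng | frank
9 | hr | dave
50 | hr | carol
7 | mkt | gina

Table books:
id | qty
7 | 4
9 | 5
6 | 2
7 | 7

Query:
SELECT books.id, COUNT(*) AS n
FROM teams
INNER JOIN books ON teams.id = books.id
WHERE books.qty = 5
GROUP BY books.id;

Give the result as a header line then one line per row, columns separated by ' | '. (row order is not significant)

== RESULT ==
books.id | n
9 | 1

Derivation:
After JOIN books (4 rows):
teams.id | teams.dept | teams.name | books.id | books.qty
6 | eng | frank | 6 | 2
9 | hr | dave | 9 | 5
7 | mkt | gina | 7 | 4
7 | mkt | gina | 7 | 7
After WHERE (1 rows):
teams.id | teams.dept | teams.name | books.id | books.qty
9 | hr | dave | 9 | 5
After GROUP BY (1 rows):
books.id | n
9 | 1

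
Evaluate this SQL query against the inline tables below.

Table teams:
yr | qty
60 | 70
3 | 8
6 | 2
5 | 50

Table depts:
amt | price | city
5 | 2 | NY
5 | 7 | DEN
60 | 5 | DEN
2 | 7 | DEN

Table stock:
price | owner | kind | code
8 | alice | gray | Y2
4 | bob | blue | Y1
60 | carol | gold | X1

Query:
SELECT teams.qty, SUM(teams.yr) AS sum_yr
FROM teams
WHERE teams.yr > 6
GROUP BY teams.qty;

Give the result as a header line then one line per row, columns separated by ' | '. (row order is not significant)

After WHERE (1 rows):
teams.yr | teams.qty
60 | 70
After GROUP BY (1 rows):
teams.qty | sum_yr
70 | 60

== RESULT ==
teams.qty | sum_yr
70 | 60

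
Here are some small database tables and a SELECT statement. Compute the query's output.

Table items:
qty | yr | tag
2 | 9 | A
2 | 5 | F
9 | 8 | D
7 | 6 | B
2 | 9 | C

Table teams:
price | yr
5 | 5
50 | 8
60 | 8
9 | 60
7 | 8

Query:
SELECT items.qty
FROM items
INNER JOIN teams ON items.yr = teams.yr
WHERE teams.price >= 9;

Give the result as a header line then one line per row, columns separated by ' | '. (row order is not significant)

== RESULT ==
items.qty
9
9

Derivation:
After JOIN teams (4 rows):
items.qty | items.yr | items.tag | teams.price | teams.yr
2 | 5 | F | 5 | 5
9 | 8 | D | 50 | 8
9 | 8 | D | 60 | 8
9 | 8 | D | 7 | 8
After WHERE (2 rows):
items.qty | items.yr | items.tag | teams.price | teams.yr
9 | 8 | D | 50 | 8
9 | 8 | D | 60 | 8
After SELECT (2 rows):
items.qty
9
9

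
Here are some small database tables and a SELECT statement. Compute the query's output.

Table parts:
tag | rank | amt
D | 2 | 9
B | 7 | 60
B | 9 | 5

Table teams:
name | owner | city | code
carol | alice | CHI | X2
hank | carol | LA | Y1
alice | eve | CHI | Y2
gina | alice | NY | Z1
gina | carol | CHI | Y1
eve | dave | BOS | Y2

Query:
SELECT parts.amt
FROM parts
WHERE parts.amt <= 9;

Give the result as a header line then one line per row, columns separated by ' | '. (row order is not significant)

== RESULT ==
parts.amt
9
5

Derivation:
After WHERE (2 rows):
parts.tag | parts.rank | parts.amt
D | 2 | 9
B | 9 | 5
After SELECT (2 rows):
parts.amt
9
5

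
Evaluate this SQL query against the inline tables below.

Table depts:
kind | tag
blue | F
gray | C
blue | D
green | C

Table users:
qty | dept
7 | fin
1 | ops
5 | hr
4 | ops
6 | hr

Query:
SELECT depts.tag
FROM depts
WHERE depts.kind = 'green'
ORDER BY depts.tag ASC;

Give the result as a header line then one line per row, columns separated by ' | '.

After WHERE (1 rows):
depts.kind | depts.tag
green | C
After SELECT (1 rows):
depts.tag
C
After ORDER BY (1 rows):
depts.tag
C

== RESULT ==
depts.tag
C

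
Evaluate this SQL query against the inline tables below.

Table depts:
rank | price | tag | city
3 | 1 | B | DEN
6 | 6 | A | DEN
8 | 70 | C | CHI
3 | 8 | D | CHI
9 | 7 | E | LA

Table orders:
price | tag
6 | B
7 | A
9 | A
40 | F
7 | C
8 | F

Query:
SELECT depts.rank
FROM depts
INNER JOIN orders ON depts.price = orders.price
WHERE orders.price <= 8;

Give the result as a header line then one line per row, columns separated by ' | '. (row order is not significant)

After JOIN orders (4 rows):
depts.rank | depts.price | depts.tag | depts.city | orders.price | orders.tag
6 | 6 | A | DEN | 6 | B
3 | 8 | D | CHI | 8 | F
9 | 7 | E | LA | 7 | A
9 | 7 | E | LA | 7 | C
After WHERE (4 rows):
depts.rank | depts.price | depts.tag | depts.city | orders.price | orders.tag
6 | 6 | A | DEN | 6 | B
3 | 8 | D | CHI | 8 | F
9 | 7 | E | LA | 7 | A
9 | 7 | E | LA | 7 | C
After SELECT (4 rows):
depts.rank
6
3
9
9

== RESULT ==
depts.rank
6
3
9
9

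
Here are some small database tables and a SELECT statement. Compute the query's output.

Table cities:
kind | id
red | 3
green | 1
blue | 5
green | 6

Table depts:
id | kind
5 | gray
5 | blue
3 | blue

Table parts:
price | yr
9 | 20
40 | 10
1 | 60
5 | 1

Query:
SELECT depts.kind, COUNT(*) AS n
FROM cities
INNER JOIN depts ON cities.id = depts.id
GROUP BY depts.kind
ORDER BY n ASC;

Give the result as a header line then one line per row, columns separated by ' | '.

== RESULT ==
depts.kind | n
gray | 1
blue | 2

Derivation:
After JOIN depts (3 rows):
cities.kind | cities.id | depts.id | depts.kind
red | 3 | 3 | blue
blue | 5 | 5 | gray
blue | 5 | 5 | blue
After GROUP BY (2 rows):
depts.kind | n
blue | 2
gray | 1
After ORDER BY (2 rows):
depts.kind | n
gray | 1
blue | 2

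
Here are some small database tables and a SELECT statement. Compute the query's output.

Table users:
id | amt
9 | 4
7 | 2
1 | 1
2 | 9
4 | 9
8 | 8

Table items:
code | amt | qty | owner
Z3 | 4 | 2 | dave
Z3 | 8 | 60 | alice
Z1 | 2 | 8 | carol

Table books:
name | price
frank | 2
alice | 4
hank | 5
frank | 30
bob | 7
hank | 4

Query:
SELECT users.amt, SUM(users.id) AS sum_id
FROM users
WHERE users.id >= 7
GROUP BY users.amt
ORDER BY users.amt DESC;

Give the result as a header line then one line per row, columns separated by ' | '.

== RESULT ==
users.amt | sum_id
8 | 8
4 | 9
2 | 7

Derivation:
After WHERE (3 rows):
users.id | users.amt
9 | 4
7 | 2
8 | 8
After GROUP BY (3 rows):
users.amt | sum_id
4 | 9
2 | 7
8 | 8
After ORDER BY (3 rows):
users.amt | sum_id
8 | 8
4 | 9
2 | 7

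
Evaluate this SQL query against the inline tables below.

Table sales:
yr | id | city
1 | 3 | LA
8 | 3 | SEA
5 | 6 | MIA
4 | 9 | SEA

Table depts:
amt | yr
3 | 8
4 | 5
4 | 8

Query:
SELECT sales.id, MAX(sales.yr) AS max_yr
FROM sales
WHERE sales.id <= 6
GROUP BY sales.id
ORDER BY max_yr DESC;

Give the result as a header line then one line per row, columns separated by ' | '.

After WHERE (3 rows):
sales.yr | sales.id | sales.city
1 | 3 | LA
8 | 3 | SEA
5 | 6 | MIA
After GROUP BY (2 rows):
sales.id | max_yr
3 | 8
6 | 5
After ORDER BY (2 rows):
sales.id | max_yr
3 | 8
6 | 5

== RESULT ==
sales.id | max_yr
3 | 8
6 | 5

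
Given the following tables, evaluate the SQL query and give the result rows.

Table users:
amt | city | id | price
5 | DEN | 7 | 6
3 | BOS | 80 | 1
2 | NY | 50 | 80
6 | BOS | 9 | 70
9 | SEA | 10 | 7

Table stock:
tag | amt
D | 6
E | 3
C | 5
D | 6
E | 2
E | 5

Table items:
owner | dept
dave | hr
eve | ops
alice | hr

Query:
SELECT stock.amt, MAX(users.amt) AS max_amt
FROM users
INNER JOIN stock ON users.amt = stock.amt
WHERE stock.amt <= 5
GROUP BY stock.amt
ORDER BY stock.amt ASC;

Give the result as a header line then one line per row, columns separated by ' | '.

== RESULT ==
stock.amt | max_amt
2 | 2
3 | 3
5 | 5

Derivation:
After JOIN stock (6 rows):
users.amt | users.city | users.id | users.price | stock.tag | stock.amt
5 | DEN | 7 | 6 | C | 5
5 | DEN | 7 | 6 | E | 5
3 | BOS | 80 | 1 | E | 3
2 | NY | 50 | 80 | E | 2
6 | BOS | 9 | 70 | D | 6
6 | BOS | 9 | 70 | D | 6
After WHERE (4 rows):
users.amt | users.city | users.id | users.price | stock.tag | stock.amt
5 | DEN | 7 | 6 | C | 5
5 | DEN | 7 | 6 | E | 5
3 | BOS | 80 | 1 | E | 3
2 | NY | 50 | 80 | E | 2
After GROUP BY (3 rows):
stock.amt | max_amt
5 | 5
3 | 3
2 | 2
After ORDER BY (3 rows):
stock.amt | max_amt
2 | 2
3 | 3
5 | 5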